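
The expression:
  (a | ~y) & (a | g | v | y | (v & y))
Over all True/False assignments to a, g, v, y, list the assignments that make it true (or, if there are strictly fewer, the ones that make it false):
is false only for:
  a=False, g=False, v=False, y=False;
  a=False, g=False, v=False, y=True;
  a=False, g=False, v=True, y=True;
  a=False, g=True, v=False, y=True;
  a=False, g=True, v=True, y=True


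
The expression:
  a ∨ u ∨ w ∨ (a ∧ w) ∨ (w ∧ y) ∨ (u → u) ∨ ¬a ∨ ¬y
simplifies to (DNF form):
True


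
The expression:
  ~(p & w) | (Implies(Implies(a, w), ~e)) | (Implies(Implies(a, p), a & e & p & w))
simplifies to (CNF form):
a | ~e | ~p | ~w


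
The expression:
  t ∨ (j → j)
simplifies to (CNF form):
True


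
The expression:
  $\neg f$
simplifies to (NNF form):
$\neg f$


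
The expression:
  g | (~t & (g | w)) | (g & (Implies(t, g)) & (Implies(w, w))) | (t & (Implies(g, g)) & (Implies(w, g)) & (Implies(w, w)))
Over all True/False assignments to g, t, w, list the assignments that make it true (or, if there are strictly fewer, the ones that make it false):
is false only for:
  g=False, t=False, w=False;
  g=False, t=True, w=True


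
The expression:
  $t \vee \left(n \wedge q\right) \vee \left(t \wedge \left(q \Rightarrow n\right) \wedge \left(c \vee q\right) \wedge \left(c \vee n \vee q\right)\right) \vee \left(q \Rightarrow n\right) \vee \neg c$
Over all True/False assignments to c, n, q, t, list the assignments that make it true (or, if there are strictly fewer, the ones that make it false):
is false only for:
  c=True, n=False, q=True, t=False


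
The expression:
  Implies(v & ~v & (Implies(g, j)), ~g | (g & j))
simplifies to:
True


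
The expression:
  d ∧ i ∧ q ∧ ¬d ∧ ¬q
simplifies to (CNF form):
False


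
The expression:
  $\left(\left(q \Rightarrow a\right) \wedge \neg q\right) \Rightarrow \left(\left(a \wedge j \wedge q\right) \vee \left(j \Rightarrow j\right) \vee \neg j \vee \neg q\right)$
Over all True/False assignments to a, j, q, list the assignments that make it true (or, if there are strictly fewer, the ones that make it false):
is always true.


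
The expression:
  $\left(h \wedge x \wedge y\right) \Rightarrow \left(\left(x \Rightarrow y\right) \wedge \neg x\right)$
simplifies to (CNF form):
$\neg h \vee \neg x \vee \neg y$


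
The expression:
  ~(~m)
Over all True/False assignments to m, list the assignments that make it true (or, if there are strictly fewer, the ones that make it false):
is true only for:
  m=True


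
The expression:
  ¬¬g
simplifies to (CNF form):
g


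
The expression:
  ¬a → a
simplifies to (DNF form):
a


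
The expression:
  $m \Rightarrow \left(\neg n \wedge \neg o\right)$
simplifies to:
$\left(\neg n \wedge \neg o\right) \vee \neg m$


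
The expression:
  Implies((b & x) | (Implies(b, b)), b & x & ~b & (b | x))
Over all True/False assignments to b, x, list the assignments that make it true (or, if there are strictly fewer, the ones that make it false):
is never true.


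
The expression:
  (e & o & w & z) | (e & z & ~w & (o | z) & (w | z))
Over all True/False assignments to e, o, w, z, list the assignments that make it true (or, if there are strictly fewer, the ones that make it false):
is true only for:
  e=True, o=False, w=False, z=True;
  e=True, o=True, w=False, z=True;
  e=True, o=True, w=True, z=True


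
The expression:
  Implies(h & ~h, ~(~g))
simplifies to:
True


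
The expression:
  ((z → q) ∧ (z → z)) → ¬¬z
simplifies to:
z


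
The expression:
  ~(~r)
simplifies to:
r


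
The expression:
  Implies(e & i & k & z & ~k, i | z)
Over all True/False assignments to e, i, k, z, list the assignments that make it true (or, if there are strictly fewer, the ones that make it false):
is always true.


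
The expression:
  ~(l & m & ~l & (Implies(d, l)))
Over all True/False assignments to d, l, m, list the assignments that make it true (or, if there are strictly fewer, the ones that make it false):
is always true.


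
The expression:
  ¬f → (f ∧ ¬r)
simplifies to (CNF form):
f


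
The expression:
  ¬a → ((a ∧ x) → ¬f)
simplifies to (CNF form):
True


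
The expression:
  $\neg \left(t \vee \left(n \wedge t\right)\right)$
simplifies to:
$\neg t$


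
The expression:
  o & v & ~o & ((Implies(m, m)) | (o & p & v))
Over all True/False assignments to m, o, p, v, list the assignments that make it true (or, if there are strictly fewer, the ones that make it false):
is never true.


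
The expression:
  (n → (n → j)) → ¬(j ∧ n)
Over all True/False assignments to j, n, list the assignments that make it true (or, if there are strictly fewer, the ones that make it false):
is false only for:
  j=True, n=True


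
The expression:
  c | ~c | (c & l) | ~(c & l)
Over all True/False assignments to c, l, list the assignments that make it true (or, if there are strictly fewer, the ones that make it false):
is always true.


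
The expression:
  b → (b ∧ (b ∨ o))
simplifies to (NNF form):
True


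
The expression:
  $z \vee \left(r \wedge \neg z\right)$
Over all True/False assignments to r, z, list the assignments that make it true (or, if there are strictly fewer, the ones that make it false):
is false only for:
  r=False, z=False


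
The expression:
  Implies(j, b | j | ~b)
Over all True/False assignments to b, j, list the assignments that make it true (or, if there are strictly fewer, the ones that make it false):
is always true.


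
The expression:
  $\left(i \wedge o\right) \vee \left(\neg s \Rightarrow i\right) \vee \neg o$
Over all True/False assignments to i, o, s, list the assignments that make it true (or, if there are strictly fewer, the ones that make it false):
is false only for:
  i=False, o=True, s=False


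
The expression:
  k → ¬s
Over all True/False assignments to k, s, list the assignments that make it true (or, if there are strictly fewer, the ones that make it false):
is false only for:
  k=True, s=True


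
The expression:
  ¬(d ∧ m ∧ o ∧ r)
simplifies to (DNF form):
¬d ∨ ¬m ∨ ¬o ∨ ¬r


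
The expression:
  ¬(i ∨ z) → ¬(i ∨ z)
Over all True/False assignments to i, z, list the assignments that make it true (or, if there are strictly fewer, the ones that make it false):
is always true.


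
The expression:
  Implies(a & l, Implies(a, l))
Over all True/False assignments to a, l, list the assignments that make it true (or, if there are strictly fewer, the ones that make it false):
is always true.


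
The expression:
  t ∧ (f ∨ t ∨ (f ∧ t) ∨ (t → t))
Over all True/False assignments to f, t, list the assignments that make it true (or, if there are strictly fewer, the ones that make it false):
is true only for:
  f=False, t=True;
  f=True, t=True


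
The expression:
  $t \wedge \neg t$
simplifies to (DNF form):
$\text{False}$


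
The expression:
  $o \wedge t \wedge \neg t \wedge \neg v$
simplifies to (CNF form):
$\text{False}$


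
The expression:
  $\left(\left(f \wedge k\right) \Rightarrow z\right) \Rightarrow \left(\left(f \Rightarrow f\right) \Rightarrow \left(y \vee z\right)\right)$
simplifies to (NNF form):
$y \vee z \vee \left(f \wedge k\right)$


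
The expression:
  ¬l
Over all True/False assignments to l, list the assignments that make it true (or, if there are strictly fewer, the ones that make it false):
is true only for:
  l=False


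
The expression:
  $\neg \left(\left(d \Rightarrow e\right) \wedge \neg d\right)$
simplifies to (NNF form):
$d$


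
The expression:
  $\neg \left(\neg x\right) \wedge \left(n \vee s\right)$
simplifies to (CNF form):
$x \wedge \left(n \vee s\right)$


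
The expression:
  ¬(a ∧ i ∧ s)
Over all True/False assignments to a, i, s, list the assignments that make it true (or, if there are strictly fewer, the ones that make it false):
is false only for:
  a=True, i=True, s=True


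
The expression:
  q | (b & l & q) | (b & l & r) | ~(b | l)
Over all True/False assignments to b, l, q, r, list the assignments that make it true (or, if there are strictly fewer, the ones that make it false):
is false only for:
  b=False, l=True, q=False, r=False;
  b=False, l=True, q=False, r=True;
  b=True, l=False, q=False, r=False;
  b=True, l=False, q=False, r=True;
  b=True, l=True, q=False, r=False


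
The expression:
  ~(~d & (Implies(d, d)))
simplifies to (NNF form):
d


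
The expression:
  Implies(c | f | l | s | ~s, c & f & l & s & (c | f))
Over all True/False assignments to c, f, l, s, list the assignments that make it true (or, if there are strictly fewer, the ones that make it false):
is true only for:
  c=True, f=True, l=True, s=True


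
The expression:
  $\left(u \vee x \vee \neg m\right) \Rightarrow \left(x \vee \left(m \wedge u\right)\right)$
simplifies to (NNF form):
$m \vee x$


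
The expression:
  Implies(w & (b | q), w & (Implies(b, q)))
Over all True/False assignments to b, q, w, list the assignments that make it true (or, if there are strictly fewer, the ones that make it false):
is false only for:
  b=True, q=False, w=True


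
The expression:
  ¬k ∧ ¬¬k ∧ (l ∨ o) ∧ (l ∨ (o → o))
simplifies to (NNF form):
False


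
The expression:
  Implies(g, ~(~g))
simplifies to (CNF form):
True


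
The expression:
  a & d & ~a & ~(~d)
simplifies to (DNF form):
False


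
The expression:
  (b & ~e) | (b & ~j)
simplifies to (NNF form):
b & (~e | ~j)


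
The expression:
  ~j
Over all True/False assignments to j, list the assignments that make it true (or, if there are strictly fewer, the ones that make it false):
is true only for:
  j=False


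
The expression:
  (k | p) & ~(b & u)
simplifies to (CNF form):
(k | p) & (~b | ~u)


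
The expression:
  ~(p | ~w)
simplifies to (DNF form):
w & ~p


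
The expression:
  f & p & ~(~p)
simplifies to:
f & p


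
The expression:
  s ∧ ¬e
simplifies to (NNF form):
s ∧ ¬e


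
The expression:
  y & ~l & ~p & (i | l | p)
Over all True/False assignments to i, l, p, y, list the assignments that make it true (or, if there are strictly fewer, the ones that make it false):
is true only for:
  i=True, l=False, p=False, y=True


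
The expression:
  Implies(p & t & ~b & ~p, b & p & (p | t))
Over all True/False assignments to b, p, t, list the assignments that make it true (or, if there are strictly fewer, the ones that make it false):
is always true.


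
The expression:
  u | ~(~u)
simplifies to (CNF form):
u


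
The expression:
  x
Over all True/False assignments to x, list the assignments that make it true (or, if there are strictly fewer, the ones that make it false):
is true only for:
  x=True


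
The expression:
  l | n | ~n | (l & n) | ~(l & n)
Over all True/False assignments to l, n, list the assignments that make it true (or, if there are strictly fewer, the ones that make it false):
is always true.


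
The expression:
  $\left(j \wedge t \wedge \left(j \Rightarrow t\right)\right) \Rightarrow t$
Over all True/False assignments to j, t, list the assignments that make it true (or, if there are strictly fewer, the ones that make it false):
is always true.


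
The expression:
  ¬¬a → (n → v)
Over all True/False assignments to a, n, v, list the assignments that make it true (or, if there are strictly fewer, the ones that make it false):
is false only for:
  a=True, n=True, v=False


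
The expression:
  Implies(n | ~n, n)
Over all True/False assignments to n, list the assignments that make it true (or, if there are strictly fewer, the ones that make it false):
is true only for:
  n=True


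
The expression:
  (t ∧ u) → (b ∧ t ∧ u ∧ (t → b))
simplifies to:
b ∨ ¬t ∨ ¬u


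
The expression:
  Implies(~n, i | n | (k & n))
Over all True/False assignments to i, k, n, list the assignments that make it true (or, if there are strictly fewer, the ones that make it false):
is false only for:
  i=False, k=False, n=False;
  i=False, k=True, n=False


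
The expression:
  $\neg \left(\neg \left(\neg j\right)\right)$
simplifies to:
$\neg j$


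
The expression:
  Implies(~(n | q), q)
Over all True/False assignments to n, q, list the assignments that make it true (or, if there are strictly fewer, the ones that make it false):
is false only for:
  n=False, q=False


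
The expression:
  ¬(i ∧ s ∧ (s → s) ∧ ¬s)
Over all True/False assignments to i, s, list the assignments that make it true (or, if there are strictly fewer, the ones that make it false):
is always true.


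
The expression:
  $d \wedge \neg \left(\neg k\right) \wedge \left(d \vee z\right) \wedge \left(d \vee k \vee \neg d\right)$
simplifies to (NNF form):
$d \wedge k$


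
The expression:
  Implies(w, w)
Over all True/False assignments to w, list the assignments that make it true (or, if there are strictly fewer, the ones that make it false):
is always true.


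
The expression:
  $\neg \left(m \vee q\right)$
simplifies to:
$\neg m \wedge \neg q$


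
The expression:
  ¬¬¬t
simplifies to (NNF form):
¬t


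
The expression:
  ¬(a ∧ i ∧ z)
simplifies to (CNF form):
¬a ∨ ¬i ∨ ¬z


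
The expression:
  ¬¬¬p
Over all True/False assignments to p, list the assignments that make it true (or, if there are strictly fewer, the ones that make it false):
is true only for:
  p=False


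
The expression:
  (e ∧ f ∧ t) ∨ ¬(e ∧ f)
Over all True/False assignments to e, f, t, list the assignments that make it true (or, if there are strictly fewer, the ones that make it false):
is false only for:
  e=True, f=True, t=False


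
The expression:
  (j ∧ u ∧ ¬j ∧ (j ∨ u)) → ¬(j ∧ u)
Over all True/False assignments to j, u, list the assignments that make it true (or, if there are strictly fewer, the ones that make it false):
is always true.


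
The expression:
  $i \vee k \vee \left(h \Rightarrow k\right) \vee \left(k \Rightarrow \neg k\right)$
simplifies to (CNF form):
$\text{True}$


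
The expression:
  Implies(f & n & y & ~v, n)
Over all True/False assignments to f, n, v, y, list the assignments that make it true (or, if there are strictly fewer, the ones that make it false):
is always true.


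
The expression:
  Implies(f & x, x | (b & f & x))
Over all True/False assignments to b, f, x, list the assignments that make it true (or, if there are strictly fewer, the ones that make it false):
is always true.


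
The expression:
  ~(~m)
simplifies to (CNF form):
m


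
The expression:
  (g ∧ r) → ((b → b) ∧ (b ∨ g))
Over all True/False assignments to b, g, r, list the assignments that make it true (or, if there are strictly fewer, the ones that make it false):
is always true.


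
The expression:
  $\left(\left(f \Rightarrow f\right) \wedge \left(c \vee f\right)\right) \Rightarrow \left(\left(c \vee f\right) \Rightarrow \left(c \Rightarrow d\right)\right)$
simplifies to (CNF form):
$d \vee \neg c$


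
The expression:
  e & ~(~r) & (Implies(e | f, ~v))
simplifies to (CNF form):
e & r & ~v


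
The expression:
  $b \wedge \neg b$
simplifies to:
$\text{False}$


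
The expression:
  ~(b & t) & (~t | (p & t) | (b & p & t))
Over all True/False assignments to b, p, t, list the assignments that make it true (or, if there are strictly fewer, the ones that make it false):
is false only for:
  b=False, p=False, t=True;
  b=True, p=False, t=True;
  b=True, p=True, t=True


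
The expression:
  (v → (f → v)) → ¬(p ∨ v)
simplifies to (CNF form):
¬p ∧ ¬v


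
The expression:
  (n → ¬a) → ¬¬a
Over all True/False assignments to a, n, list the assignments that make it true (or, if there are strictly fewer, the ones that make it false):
is true only for:
  a=True, n=False;
  a=True, n=True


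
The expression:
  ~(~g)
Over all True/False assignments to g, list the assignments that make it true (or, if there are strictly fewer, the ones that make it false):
is true only for:
  g=True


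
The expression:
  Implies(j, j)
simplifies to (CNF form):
True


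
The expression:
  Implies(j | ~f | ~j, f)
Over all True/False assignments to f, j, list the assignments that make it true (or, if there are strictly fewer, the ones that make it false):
is true only for:
  f=True, j=False;
  f=True, j=True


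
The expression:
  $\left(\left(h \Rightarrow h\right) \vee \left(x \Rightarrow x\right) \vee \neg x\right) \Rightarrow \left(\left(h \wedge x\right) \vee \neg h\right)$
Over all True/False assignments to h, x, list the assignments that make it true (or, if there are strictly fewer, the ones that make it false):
is false only for:
  h=True, x=False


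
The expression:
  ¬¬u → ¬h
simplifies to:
¬h ∨ ¬u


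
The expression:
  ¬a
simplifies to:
¬a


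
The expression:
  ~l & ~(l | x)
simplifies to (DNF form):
~l & ~x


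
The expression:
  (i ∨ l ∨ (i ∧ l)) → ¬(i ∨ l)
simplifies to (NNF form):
¬i ∧ ¬l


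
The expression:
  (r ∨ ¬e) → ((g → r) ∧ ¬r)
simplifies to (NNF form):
¬r ∧ (e ∨ ¬g)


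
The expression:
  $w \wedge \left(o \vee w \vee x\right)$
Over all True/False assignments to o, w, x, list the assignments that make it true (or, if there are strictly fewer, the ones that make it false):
is true only for:
  o=False, w=True, x=False;
  o=False, w=True, x=True;
  o=True, w=True, x=False;
  o=True, w=True, x=True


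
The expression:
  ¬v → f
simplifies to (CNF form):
f ∨ v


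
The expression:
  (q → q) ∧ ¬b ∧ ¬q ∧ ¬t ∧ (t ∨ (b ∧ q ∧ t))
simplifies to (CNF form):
False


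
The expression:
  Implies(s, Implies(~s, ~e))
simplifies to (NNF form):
True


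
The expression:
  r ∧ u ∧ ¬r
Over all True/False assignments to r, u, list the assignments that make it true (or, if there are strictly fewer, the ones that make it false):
is never true.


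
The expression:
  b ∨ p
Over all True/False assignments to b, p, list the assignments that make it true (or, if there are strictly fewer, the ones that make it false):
is false only for:
  b=False, p=False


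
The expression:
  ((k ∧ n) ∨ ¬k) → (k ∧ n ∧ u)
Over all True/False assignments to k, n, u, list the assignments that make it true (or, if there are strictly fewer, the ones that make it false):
is true only for:
  k=True, n=False, u=False;
  k=True, n=False, u=True;
  k=True, n=True, u=True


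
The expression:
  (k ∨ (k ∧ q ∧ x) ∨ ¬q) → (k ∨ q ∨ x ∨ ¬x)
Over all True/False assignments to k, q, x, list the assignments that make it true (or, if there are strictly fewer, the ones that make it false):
is always true.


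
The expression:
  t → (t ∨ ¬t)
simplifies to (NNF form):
True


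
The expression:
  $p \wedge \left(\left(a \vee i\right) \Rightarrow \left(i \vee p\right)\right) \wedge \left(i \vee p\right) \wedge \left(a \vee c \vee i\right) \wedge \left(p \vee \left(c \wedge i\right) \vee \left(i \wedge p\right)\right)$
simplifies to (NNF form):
$p \wedge \left(a \vee c \vee i\right)$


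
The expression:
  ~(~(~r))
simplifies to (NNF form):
~r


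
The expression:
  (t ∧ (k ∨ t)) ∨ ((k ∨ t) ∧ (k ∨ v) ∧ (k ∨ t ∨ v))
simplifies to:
k ∨ t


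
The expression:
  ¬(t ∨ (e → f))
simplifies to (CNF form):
e ∧ ¬f ∧ ¬t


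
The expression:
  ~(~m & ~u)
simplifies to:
m | u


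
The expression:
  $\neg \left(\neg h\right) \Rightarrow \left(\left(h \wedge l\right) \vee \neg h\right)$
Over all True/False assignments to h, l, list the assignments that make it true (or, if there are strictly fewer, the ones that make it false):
is false only for:
  h=True, l=False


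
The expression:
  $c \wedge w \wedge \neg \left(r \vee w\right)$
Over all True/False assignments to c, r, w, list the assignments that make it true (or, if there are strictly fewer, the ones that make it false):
is never true.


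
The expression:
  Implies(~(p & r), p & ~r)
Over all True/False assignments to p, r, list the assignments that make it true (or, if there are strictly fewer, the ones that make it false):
is true only for:
  p=True, r=False;
  p=True, r=True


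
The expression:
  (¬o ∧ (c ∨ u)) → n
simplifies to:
n ∨ o ∨ (¬c ∧ ¬u)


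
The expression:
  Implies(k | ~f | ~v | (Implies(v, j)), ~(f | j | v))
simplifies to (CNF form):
~j & (f | ~v) & (v | ~f) & (~k | ~v)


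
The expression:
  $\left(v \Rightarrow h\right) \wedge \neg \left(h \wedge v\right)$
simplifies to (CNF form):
$\neg v$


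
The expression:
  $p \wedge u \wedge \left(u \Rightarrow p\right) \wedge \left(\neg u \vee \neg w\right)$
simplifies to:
$p \wedge u \wedge \neg w$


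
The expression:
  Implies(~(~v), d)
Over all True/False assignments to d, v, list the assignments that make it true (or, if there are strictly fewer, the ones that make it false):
is false only for:
  d=False, v=True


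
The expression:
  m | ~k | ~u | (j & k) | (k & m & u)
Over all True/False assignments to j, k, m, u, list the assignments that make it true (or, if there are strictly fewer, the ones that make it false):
is false only for:
  j=False, k=True, m=False, u=True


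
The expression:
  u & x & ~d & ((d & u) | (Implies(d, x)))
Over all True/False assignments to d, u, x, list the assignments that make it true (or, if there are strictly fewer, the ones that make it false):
is true only for:
  d=False, u=True, x=True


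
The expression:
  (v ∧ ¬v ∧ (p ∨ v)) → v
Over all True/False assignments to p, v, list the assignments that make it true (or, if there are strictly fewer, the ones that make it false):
is always true.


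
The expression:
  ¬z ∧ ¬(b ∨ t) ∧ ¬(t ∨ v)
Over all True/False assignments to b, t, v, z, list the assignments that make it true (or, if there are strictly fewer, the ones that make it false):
is true only for:
  b=False, t=False, v=False, z=False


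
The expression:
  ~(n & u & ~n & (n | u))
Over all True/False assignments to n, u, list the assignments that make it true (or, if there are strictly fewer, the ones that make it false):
is always true.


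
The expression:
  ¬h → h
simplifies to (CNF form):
h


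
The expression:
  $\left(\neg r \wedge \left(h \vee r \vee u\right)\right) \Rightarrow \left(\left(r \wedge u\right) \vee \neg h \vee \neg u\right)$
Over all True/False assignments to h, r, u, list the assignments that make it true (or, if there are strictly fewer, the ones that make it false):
is false only for:
  h=True, r=False, u=True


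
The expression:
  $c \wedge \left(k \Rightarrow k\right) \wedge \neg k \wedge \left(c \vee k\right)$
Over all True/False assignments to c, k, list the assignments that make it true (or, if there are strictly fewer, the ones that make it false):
is true only for:
  c=True, k=False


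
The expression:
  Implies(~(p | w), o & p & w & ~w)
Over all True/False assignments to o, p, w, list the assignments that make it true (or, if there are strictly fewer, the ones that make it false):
is false only for:
  o=False, p=False, w=False;
  o=True, p=False, w=False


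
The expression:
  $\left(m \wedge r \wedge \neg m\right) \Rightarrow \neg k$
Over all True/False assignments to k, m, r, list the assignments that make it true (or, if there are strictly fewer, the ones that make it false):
is always true.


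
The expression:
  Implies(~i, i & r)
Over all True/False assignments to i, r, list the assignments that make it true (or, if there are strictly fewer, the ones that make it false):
is true only for:
  i=True, r=False;
  i=True, r=True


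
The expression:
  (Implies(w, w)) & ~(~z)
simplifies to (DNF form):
z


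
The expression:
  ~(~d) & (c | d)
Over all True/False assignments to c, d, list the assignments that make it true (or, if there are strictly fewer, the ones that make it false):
is true only for:
  c=False, d=True;
  c=True, d=True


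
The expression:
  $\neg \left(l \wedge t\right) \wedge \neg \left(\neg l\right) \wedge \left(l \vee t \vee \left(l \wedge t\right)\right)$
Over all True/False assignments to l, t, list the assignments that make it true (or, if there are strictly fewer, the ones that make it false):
is true only for:
  l=True, t=False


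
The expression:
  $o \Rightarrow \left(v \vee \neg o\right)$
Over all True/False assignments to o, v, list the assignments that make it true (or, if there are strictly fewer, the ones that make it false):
is false only for:
  o=True, v=False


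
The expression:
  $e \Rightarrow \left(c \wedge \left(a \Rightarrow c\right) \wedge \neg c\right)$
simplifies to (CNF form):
$\neg e$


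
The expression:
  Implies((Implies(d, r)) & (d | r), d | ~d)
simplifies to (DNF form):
True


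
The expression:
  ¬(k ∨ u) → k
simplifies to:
k ∨ u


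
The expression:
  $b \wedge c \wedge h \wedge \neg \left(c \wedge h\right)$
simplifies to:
$\text{False}$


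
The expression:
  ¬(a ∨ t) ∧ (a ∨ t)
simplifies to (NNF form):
False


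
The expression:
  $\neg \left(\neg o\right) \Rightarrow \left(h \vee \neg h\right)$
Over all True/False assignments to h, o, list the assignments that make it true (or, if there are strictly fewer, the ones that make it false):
is always true.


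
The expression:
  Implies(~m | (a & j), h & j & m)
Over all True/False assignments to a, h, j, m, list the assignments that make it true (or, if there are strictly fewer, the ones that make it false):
is true only for:
  a=False, h=False, j=False, m=True;
  a=False, h=False, j=True, m=True;
  a=False, h=True, j=False, m=True;
  a=False, h=True, j=True, m=True;
  a=True, h=False, j=False, m=True;
  a=True, h=True, j=False, m=True;
  a=True, h=True, j=True, m=True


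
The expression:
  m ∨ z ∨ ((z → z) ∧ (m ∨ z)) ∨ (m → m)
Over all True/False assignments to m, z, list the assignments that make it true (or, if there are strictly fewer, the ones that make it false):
is always true.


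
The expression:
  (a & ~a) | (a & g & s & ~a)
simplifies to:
False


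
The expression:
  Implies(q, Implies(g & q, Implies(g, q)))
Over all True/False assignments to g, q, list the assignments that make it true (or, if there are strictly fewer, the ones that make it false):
is always true.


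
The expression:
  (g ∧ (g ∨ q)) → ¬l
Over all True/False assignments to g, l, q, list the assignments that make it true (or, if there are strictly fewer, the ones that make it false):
is false only for:
  g=True, l=True, q=False;
  g=True, l=True, q=True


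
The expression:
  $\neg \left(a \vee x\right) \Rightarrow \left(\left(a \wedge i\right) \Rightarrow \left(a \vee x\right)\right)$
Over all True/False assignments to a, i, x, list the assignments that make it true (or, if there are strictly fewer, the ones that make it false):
is always true.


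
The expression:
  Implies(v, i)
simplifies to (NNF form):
i | ~v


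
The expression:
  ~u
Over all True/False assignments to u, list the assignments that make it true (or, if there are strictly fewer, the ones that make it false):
is true only for:
  u=False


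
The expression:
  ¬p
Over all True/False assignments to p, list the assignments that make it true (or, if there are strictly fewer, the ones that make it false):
is true only for:
  p=False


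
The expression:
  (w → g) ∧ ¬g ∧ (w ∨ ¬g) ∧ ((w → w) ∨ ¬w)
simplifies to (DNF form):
¬g ∧ ¬w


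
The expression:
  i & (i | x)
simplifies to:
i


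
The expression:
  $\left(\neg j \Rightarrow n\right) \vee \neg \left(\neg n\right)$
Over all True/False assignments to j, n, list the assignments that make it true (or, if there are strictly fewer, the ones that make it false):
is false only for:
  j=False, n=False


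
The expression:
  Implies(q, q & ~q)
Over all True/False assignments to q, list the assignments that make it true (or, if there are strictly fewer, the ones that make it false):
is true only for:
  q=False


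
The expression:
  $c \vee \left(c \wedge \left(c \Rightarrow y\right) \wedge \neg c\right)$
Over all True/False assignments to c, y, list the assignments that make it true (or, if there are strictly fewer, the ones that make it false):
is true only for:
  c=True, y=False;
  c=True, y=True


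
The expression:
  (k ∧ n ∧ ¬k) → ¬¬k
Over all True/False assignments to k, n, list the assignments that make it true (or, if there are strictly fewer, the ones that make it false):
is always true.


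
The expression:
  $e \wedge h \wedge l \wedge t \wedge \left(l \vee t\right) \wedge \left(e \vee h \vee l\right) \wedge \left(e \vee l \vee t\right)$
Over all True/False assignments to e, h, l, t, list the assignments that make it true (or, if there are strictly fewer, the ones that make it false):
is true only for:
  e=True, h=True, l=True, t=True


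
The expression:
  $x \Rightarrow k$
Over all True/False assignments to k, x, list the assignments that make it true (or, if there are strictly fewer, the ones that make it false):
is false only for:
  k=False, x=True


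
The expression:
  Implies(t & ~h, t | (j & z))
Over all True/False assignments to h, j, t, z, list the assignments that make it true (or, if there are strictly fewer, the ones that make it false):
is always true.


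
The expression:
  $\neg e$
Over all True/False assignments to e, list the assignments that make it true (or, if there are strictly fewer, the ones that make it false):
is true only for:
  e=False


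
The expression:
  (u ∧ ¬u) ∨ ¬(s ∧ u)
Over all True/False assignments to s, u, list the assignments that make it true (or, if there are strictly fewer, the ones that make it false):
is false only for:
  s=True, u=True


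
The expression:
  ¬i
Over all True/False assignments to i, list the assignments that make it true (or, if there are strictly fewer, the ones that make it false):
is true only for:
  i=False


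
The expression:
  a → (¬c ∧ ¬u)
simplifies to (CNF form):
(¬a ∨ ¬c) ∧ (¬a ∨ ¬u)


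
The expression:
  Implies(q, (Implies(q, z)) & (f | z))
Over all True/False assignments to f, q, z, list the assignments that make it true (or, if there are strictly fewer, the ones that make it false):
is false only for:
  f=False, q=True, z=False;
  f=True, q=True, z=False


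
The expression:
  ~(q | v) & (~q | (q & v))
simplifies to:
~q & ~v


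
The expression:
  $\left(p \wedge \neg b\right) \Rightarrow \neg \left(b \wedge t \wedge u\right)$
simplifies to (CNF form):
$\text{True}$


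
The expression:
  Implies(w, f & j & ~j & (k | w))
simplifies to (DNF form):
~w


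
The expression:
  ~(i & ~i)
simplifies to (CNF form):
True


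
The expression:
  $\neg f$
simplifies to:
$\neg f$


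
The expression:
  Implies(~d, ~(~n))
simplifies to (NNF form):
d | n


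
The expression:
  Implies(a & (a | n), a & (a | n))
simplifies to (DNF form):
True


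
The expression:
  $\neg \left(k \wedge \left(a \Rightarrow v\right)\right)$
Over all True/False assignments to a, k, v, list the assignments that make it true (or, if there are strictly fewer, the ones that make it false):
is false only for:
  a=False, k=True, v=False;
  a=False, k=True, v=True;
  a=True, k=True, v=True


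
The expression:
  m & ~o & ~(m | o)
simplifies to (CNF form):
False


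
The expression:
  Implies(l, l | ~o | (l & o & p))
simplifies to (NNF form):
True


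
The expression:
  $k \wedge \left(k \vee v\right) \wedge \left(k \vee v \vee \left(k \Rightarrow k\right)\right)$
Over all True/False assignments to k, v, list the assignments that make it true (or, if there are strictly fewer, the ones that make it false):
is true only for:
  k=True, v=False;
  k=True, v=True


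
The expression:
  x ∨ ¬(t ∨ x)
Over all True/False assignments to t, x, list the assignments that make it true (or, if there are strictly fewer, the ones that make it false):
is false only for:
  t=True, x=False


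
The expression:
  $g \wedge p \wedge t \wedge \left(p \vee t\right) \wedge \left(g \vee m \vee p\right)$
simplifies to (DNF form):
$g \wedge p \wedge t$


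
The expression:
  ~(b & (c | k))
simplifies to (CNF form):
(~b | ~c) & (~b | ~k)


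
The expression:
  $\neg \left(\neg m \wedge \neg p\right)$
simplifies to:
$m \vee p$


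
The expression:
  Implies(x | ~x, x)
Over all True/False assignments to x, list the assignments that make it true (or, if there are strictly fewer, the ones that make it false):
is true only for:
  x=True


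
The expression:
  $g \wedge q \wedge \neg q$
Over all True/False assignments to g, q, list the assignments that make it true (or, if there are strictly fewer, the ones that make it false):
is never true.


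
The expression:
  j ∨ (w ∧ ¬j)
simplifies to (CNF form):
j ∨ w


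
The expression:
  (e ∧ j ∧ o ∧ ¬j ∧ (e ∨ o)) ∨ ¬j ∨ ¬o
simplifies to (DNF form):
¬j ∨ ¬o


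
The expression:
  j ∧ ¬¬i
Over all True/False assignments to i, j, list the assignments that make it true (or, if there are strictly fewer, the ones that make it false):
is true only for:
  i=True, j=True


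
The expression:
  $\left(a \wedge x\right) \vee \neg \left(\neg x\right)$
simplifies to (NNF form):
$x$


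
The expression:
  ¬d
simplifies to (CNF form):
¬d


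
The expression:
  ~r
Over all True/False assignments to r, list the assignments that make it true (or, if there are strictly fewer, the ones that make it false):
is true only for:
  r=False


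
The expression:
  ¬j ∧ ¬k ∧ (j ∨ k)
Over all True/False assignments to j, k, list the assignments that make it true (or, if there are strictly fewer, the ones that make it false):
is never true.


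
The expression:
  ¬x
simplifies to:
¬x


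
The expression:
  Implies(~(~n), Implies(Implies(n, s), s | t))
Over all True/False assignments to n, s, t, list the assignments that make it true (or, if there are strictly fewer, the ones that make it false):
is always true.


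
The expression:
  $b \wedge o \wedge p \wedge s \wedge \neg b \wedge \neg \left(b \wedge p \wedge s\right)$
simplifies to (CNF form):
$\text{False}$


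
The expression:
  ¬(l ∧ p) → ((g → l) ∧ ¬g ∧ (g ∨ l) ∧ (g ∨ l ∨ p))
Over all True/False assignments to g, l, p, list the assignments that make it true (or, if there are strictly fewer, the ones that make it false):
is true only for:
  g=False, l=True, p=False;
  g=False, l=True, p=True;
  g=True, l=True, p=True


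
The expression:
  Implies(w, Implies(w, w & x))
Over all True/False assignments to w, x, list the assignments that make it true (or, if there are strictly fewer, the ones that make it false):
is false only for:
  w=True, x=False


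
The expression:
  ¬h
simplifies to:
¬h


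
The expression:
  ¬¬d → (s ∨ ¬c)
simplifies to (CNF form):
s ∨ ¬c ∨ ¬d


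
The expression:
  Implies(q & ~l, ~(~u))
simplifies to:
l | u | ~q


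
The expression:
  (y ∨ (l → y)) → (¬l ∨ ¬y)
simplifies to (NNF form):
¬l ∨ ¬y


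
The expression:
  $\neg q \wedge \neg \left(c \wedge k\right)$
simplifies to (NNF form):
$\neg q \wedge \left(\neg c \vee \neg k\right)$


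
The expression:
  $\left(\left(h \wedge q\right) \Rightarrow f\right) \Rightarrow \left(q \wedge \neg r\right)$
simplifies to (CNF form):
$q \wedge \left(h \vee \neg r\right) \wedge \left(\neg f \vee \neg r\right)$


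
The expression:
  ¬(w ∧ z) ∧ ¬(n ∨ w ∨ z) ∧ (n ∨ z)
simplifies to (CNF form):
False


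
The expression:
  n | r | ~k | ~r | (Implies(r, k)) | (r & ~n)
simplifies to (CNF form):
True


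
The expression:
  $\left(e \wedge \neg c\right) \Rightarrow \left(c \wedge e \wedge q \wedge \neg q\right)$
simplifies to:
$c \vee \neg e$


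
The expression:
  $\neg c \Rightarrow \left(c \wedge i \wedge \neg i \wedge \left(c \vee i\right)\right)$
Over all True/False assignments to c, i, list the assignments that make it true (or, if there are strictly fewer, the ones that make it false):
is true only for:
  c=True, i=False;
  c=True, i=True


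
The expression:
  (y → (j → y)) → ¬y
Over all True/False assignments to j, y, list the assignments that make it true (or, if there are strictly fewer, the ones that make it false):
is true only for:
  j=False, y=False;
  j=True, y=False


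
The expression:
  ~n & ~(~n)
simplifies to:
False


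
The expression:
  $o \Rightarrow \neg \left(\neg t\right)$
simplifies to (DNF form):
$t \vee \neg o$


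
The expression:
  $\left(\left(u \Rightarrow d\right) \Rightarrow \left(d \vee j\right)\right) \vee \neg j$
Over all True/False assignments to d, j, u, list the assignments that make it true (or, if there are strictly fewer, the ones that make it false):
is always true.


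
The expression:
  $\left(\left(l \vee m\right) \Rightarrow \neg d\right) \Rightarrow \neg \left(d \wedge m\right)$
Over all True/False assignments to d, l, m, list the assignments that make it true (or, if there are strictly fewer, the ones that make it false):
is always true.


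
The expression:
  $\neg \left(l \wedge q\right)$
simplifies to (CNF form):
$\neg l \vee \neg q$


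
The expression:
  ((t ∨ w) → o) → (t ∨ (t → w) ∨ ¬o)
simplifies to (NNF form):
True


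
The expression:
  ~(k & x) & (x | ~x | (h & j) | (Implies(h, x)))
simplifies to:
~k | ~x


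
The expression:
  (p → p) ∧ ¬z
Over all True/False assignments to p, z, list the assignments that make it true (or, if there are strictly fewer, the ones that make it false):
is true only for:
  p=False, z=False;
  p=True, z=False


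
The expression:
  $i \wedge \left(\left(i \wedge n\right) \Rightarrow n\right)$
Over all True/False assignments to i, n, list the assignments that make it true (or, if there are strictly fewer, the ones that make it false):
is true only for:
  i=True, n=False;
  i=True, n=True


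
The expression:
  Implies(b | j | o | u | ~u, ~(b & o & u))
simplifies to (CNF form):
~b | ~o | ~u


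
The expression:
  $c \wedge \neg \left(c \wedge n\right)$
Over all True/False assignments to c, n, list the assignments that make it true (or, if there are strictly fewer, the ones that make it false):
is true only for:
  c=True, n=False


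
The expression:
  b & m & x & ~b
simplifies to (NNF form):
False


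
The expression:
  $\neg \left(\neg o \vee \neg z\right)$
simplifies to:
$o \wedge z$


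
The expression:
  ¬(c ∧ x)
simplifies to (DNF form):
¬c ∨ ¬x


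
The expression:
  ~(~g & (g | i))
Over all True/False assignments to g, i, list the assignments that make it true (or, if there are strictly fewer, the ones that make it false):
is false only for:
  g=False, i=True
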